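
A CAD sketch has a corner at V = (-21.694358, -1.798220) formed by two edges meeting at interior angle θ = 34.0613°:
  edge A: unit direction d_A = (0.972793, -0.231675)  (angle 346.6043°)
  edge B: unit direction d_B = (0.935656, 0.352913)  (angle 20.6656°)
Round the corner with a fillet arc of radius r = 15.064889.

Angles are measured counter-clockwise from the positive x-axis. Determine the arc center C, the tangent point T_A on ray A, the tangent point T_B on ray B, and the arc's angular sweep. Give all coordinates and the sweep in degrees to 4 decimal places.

center=(29.6387,1.4628) T_A=(26.1485,-13.1922) T_B=(24.3221,15.5584) sweep=145.9387

bisector direction at 3.6350° = (0.997988,0.063399)
center distance |VC| = r/sin(θ/2) = 15.064889/sin(17.0307°) = 51.436502
C = V + |VC|·bis = (29.6387,1.4628)
T_A = V + ((C−V)·d_A)·d_A = V + 49.1809·d_A = (26.1485,-13.1922)
T_B = V + ((C−V)·d_B)·d_B = V + 49.1809·d_B = (24.3221,15.5584)
sweep = 180° − θ = 145.9387°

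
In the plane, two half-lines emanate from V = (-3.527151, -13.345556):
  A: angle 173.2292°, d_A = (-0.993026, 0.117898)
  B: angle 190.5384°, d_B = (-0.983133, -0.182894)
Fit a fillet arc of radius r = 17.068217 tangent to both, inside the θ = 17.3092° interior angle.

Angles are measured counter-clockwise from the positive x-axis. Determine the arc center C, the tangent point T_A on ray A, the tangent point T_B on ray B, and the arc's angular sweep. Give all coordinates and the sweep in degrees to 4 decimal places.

bisector direction at 181.8838° = (-0.999460,-0.032873)
center distance |VC| = r/sin(θ/2) = 17.068217/sin(8.6546°) = 113.427029
C = V + |VC|·bis = (-116.8929,-17.0742)
T_A = V + ((C−V)·d_A)·d_A = V + 112.1355·d_A = (-114.8806,-0.1250)
T_B = V + ((C−V)·d_B)·d_B = V + 112.1355·d_B = (-113.7712,-33.8545)
sweep = 180° − θ = 162.6908°

center=(-116.8929,-17.0742) T_A=(-114.8806,-0.1250) T_B=(-113.7712,-33.8545) sweep=162.6908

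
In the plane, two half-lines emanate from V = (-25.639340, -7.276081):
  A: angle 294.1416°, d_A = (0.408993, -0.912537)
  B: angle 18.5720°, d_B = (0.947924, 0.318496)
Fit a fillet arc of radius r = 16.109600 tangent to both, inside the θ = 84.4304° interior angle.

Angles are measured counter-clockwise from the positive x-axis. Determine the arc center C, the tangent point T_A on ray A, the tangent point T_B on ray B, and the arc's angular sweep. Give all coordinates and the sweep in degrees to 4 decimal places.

bisector direction at 336.3568° = (0.916061,-0.401040)
center distance |VC| = r/sin(θ/2) = 16.109600/sin(42.2152°) = 23.975577
C = V + |VC|·bis = (-3.6763,-16.8912)
T_A = V + ((C−V)·d_A)·d_A = V + 17.7569·d_A = (-18.3769,-23.4800)
T_B = V + ((C−V)·d_B)·d_B = V + 17.7569·d_B = (-8.8071,-1.6206)
sweep = 180° − θ = 95.5696°

center=(-3.6763,-16.8912) T_A=(-18.3769,-23.4800) T_B=(-8.8071,-1.6206) sweep=95.5696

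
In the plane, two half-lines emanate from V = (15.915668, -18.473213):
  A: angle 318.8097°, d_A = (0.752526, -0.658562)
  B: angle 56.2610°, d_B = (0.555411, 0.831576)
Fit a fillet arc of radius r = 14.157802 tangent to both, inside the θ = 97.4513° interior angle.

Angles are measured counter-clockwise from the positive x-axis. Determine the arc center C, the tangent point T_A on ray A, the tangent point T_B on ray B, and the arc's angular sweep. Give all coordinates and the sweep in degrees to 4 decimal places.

center=(34.5909,-16.0029) T_A=(25.2671,-26.6570) T_B=(22.8176,-8.1395) sweep=82.5487

bisector direction at 7.5354° = (0.991364,0.131138)
center distance |VC| = r/sin(θ/2) = 14.157802/sin(48.7257°) = 18.837898
C = V + |VC|·bis = (34.5909,-16.0029)
T_A = V + ((C−V)·d_A)·d_A = V + 12.4267·d_A = (25.2671,-26.6570)
T_B = V + ((C−V)·d_B)·d_B = V + 12.4267·d_B = (22.8176,-8.1395)
sweep = 180° − θ = 82.5487°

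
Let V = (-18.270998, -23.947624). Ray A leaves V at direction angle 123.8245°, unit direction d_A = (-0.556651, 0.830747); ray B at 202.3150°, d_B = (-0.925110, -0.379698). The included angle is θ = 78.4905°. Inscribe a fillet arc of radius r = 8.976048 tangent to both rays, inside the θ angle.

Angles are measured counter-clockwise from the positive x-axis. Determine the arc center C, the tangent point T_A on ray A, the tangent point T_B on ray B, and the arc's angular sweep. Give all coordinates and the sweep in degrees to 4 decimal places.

center=(-31.8443,-19.8159) T_A=(-24.3875,-14.8194) T_B=(-28.4361,-28.1197) sweep=101.5095

bisector direction at 163.0697° = (-0.956660,0.291207)
center distance |VC| = r/sin(θ/2) = 8.976048/sin(39.2452°) = 14.188214
C = V + |VC|·bis = (-31.8443,-19.8159)
T_A = V + ((C−V)·d_A)·d_A = V + 10.9880·d_A = (-24.3875,-14.8194)
T_B = V + ((C−V)·d_B)·d_B = V + 10.9880·d_B = (-28.4361,-28.1197)
sweep = 180° − θ = 101.5095°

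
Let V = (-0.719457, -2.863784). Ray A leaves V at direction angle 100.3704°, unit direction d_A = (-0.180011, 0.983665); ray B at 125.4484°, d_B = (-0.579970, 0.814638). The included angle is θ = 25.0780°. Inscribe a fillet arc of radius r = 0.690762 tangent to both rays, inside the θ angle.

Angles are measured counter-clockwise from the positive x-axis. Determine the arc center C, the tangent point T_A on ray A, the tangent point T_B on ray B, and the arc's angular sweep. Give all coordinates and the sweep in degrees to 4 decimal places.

center=(-1.9580,0.0670) T_A=(-1.2785,0.1913) T_B=(-2.5207,-0.3337) sweep=154.9220

bisector direction at 112.9094° = (-0.389275,0.921122)
center distance |VC| = r/sin(θ/2) = 0.690762/sin(12.5390°) = 3.181709
C = V + |VC|·bis = (-1.9580,0.0670)
T_A = V + ((C−V)·d_A)·d_A = V + 3.1058·d_A = (-1.2785,0.1913)
T_B = V + ((C−V)·d_B)·d_B = V + 3.1058·d_B = (-2.5207,-0.3337)
sweep = 180° − θ = 154.9220°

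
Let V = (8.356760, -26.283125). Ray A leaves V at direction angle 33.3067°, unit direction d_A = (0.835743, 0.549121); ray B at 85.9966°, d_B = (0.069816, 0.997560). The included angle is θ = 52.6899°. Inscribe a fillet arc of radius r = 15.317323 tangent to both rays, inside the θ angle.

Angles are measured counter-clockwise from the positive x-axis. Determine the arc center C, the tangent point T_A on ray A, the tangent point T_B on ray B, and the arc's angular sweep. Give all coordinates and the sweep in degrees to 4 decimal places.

center=(25.7962,3.5031) T_A=(34.2072,-9.2982) T_B=(10.5162,4.5725) sweep=127.3101

bisector direction at 59.6517° = (0.505256,0.862969)
center distance |VC| = r/sin(θ/2) = 15.317323/sin(26.3450°) = 34.516015
C = V + |VC|·bis = (25.7962,3.5031)
T_A = V + ((C−V)·d_A)·d_A = V + 30.9311·d_A = (34.2072,-9.2982)
T_B = V + ((C−V)·d_B)·d_B = V + 30.9311·d_B = (10.5162,4.5725)
sweep = 180° − θ = 127.3101°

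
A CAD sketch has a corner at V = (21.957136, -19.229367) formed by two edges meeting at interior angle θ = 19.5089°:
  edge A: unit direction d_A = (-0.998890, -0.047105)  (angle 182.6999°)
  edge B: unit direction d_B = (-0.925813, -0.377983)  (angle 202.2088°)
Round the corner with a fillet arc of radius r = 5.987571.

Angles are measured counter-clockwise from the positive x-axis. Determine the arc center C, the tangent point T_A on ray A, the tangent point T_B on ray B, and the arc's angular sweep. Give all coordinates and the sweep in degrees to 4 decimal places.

center=(-12.5516,-26.8509) T_A=(-12.8336,-20.8700) T_B=(-10.2884,-32.3943) sweep=160.4911

bisector direction at 192.4544° = (-0.976468,-0.215662)
center distance |VC| = r/sin(θ/2) = 5.987571/sin(9.7545°) = 35.340321
C = V + |VC|·bis = (-12.5516,-26.8509)
T_A = V + ((C−V)·d_A)·d_A = V + 34.8294·d_A = (-12.8336,-20.8700)
T_B = V + ((C−V)·d_B)·d_B = V + 34.8294·d_B = (-10.2884,-32.3943)
sweep = 180° − θ = 160.4911°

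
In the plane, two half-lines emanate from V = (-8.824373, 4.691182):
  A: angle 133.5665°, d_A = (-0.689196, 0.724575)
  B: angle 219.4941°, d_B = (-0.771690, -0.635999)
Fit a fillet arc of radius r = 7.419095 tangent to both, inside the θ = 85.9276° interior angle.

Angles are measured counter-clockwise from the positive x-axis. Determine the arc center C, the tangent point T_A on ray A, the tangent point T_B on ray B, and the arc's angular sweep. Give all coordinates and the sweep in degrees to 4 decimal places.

center=(-19.6903,5.3500) T_A=(-14.3146,10.4632) T_B=(-14.9717,-0.3752) sweep=94.0724

bisector direction at 176.5303° = (-0.998167,0.060521)
center distance |VC| = r/sin(θ/2) = 7.419095/sin(42.9638°) = 10.885842
C = V + |VC|·bis = (-19.6903,5.3500)
T_A = V + ((C−V)·d_A)·d_A = V + 7.9661·d_A = (-14.3146,10.4632)
T_B = V + ((C−V)·d_B)·d_B = V + 7.9661·d_B = (-14.9717,-0.3752)
sweep = 180° − θ = 94.0724°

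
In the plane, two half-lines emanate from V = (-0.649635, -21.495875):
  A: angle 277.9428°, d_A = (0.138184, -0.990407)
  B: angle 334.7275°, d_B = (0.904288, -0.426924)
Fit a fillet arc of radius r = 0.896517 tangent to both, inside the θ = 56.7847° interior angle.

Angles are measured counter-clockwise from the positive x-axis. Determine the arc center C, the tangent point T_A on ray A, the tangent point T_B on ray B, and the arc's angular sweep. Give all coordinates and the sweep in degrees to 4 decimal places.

bisector direction at 306.3351° = (0.592507,-0.805565)
center distance |VC| = r/sin(θ/2) = 0.896517/sin(28.3924°) = 1.885393
C = V + |VC|·bis = (0.4675,-23.0147)
T_A = V + ((C−V)·d_A)·d_A = V + 1.6586·d_A = (-0.4204,-23.1386)
T_B = V + ((C−V)·d_B)·d_B = V + 1.6586·d_B = (0.8502,-22.2040)
sweep = 180° − θ = 123.2153°

center=(0.4675,-23.0147) T_A=(-0.4204,-23.1386) T_B=(0.8502,-22.2040) sweep=123.2153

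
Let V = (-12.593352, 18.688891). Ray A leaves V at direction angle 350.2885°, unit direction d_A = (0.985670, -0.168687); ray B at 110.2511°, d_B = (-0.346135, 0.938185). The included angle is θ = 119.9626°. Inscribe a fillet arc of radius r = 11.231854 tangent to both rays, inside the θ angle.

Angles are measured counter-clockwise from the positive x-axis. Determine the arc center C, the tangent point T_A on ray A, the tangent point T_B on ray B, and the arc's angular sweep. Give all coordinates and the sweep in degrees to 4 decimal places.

bisector direction at 50.2698° = (0.639173,0.769063)
center distance |VC| = r/sin(θ/2) = 11.231854/sin(59.9813°) = 12.971873
C = V + |VC|·bis = (-4.3021,28.6651)
T_A = V + ((C−V)·d_A)·d_A = V + 6.4896·d_A = (-6.1967,17.5942)
T_B = V + ((C−V)·d_B)·d_B = V + 6.4896·d_B = (-14.8396,24.7773)
sweep = 180° − θ = 60.0374°

center=(-4.3021,28.6651) T_A=(-6.1967,17.5942) T_B=(-14.8396,24.7773) sweep=60.0374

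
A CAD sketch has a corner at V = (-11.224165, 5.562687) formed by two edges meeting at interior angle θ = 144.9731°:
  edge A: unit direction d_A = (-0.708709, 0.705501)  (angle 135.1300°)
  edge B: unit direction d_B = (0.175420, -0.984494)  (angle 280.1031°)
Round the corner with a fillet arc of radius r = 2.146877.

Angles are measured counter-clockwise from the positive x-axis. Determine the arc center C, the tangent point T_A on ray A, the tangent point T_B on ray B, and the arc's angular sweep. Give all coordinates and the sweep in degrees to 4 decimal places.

center=(-13.2189,4.5191) T_A=(-11.7043,6.0406) T_B=(-11.1053,4.8957) sweep=35.0269

bisector direction at 207.6165° = (-0.886070,-0.463552)
center distance |VC| = r/sin(θ/2) = 2.146877/sin(72.4865°) = 2.251230
C = V + |VC|·bis = (-13.2189,4.5191)
T_A = V + ((C−V)·d_A)·d_A = V + 0.6775·d_A = (-11.7043,6.0406)
T_B = V + ((C−V)·d_B)·d_B = V + 0.6775·d_B = (-11.1053,4.8957)
sweep = 180° − θ = 35.0269°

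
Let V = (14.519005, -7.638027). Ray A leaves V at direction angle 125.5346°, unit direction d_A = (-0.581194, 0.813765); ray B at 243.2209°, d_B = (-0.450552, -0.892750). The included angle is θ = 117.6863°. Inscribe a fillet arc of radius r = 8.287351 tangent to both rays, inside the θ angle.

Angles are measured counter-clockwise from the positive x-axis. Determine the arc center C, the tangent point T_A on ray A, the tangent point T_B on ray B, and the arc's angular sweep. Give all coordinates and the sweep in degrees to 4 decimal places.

bisector direction at 184.3777° = (-0.997082,-0.076332)
center distance |VC| = r/sin(θ/2) = 8.287351/sin(58.8432°) = 9.684266
C = V + |VC|·bis = (4.8630,-8.3772)
T_A = V + ((C−V)·d_A)·d_A = V + 5.0105·d_A = (11.6069,-3.5607)
T_B = V + ((C−V)·d_B)·d_B = V + 5.0105·d_B = (12.2615,-12.1111)
sweep = 180° − θ = 62.3137°

center=(4.8630,-8.3772) T_A=(11.6069,-3.5607) T_B=(12.2615,-12.1111) sweep=62.3137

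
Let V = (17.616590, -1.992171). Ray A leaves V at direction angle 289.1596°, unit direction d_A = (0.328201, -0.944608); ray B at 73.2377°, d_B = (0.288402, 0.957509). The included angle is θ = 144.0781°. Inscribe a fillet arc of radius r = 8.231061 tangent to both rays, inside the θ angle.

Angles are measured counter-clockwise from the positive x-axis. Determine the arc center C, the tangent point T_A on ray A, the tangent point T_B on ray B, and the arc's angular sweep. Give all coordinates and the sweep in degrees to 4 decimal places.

bisector direction at 1.1987° = (0.999781,0.020919)
center distance |VC| = r/sin(θ/2) = 8.231061/sin(72.0391°) = 8.652736
C = V + |VC|·bis = (26.2674,-1.8112)
T_A = V + ((C−V)·d_A)·d_A = V + 2.6682·d_A = (18.4923,-4.5126)
T_B = V + ((C−V)·d_B)·d_B = V + 2.6682·d_B = (18.3861,0.5627)
sweep = 180° − θ = 35.9219°

center=(26.2674,-1.8112) T_A=(18.4923,-4.5126) T_B=(18.3861,0.5627) sweep=35.9219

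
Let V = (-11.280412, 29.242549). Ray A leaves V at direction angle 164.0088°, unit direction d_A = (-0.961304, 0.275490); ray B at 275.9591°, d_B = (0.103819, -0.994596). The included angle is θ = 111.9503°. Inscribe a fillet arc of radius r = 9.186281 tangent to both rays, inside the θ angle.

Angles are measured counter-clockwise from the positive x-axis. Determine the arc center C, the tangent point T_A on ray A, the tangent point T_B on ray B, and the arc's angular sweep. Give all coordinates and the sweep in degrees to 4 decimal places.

center=(-19.7732,22.1203) T_A=(-17.2424,30.9511) T_B=(-10.6365,23.0740) sweep=68.0497

bisector direction at 219.9839° = (-0.766224,-0.642573)
center distance |VC| = r/sin(θ/2) = 9.186281/sin(55.9751°) = 11.083901
C = V + |VC|·bis = (-19.7732,22.1203)
T_A = V + ((C−V)·d_A)·d_A = V + 6.2020·d_A = (-17.2424,30.9511)
T_B = V + ((C−V)·d_B)·d_B = V + 6.2020·d_B = (-10.6365,23.0740)
sweep = 180° − θ = 68.0497°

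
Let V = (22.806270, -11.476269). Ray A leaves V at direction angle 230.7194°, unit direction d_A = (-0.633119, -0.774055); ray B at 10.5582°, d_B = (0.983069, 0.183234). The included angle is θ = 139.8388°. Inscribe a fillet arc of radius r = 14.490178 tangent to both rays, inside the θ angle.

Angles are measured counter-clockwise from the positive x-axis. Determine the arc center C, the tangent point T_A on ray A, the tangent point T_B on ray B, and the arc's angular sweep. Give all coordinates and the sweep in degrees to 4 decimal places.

center=(30.6688,-24.7505) T_A=(19.4526,-15.5765) T_B=(28.0137,-10.5057) sweep=40.1612

bisector direction at 300.6388° = (0.509624,-0.860397)
center distance |VC| = r/sin(θ/2) = 14.490178/sin(69.9194°) = 15.428040
C = V + |VC|·bis = (30.6688,-24.7505)
T_A = V + ((C−V)·d_A)·d_A = V + 5.2971·d_A = (19.4526,-15.5765)
T_B = V + ((C−V)·d_B)·d_B = V + 5.2971·d_B = (28.0137,-10.5057)
sweep = 180° − θ = 40.1612°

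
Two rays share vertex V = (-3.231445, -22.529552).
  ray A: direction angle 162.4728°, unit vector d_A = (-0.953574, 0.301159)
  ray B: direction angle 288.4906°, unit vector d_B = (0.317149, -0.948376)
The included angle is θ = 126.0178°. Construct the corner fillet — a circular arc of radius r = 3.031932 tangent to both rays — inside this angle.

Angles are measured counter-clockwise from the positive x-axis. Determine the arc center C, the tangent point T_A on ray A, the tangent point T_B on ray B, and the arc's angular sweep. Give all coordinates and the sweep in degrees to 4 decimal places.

center=(-5.6171,-24.9557) T_A=(-4.7040,-22.0645) T_B=(-2.7417,-23.9941) sweep=53.9822

bisector direction at 225.4817° = (-0.701137,-0.713027)
center distance |VC| = r/sin(θ/2) = 3.031932/sin(63.0089°) = 3.402548
C = V + |VC|·bis = (-5.6171,-24.9557)
T_A = V + ((C−V)·d_A)·d_A = V + 1.5443·d_A = (-4.7040,-22.0645)
T_B = V + ((C−V)·d_B)·d_B = V + 1.5443·d_B = (-2.7417,-23.9941)
sweep = 180° − θ = 53.9822°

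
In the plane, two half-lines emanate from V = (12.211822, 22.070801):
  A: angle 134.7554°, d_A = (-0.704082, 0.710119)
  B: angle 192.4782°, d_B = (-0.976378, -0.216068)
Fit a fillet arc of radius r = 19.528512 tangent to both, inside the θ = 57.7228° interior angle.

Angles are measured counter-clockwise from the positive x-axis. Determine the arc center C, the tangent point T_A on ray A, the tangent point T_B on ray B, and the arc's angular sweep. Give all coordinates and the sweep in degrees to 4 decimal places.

bisector direction at 163.6168° = (-0.959397,0.282060)
center distance |VC| = r/sin(θ/2) = 19.528512/sin(28.8614°) = 40.457461
C = V + |VC|·bis = (-26.6029,33.4822)
T_A = V + ((C−V)·d_A)·d_A = V + 35.4322·d_A = (-12.7354,47.2319)
T_B = V + ((C−V)·d_B)·d_B = V + 35.4322·d_B = (-22.3834,14.4150)
sweep = 180° − θ = 122.2772°

center=(-26.6029,33.4822) T_A=(-12.7354,47.2319) T_B=(-22.3834,14.4150) sweep=122.2772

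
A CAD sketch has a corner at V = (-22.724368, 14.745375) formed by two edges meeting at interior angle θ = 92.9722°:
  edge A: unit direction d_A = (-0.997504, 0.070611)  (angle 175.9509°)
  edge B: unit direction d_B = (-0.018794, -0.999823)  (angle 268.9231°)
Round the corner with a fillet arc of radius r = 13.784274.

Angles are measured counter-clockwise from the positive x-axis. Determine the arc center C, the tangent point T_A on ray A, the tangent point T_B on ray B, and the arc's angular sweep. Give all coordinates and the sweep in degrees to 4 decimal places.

bisector direction at 222.4370° = (-0.738020,-0.674779)
center distance |VC| = r/sin(θ/2) = 13.784274/sin(46.4861°) = 19.007356
C = V + |VC|·bis = (-36.7522,1.9196)
T_A = V + ((C−V)·d_A)·d_A = V + 13.0871·d_A = (-35.7788,15.6695)
T_B = V + ((C−V)·d_B)·d_B = V + 13.0871·d_B = (-22.9703,1.6605)
sweep = 180° − θ = 87.0278°

center=(-36.7522,1.9196) T_A=(-35.7788,15.6695) T_B=(-22.9703,1.6605) sweep=87.0278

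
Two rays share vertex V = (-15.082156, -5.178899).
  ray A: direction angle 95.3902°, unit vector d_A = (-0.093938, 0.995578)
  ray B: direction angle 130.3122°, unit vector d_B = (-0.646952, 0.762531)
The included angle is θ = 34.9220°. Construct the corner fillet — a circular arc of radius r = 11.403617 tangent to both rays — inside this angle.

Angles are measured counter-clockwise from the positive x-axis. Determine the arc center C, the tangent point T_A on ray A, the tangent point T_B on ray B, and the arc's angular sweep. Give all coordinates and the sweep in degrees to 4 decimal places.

center=(-29.8409,29.8432) T_A=(-18.4878,30.9145) T_B=(-38.5366,22.4656) sweep=145.0780

bisector direction at 112.8512° = (-0.388339,0.921516)
center distance |VC| = r/sin(θ/2) = 11.403617/sin(17.4610°) = 38.004892
C = V + |VC|·bis = (-29.8409,29.8432)
T_A = V + ((C−V)·d_A)·d_A = V + 36.2537·d_A = (-18.4878,30.9145)
T_B = V + ((C−V)·d_B)·d_B = V + 36.2537·d_B = (-38.5366,22.4656)
sweep = 180° − θ = 145.0780°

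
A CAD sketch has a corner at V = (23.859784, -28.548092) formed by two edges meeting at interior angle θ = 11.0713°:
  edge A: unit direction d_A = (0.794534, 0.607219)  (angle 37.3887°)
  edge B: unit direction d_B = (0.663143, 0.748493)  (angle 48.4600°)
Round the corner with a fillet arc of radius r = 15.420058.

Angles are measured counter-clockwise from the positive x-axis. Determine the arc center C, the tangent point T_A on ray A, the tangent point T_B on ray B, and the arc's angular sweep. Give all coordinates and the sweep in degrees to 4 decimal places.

center=(140.9114,80.3157) T_A=(150.2747,68.0639) T_B=(129.3696,90.5414) sweep=168.9287

bisector direction at 42.9244° = (0.732254,0.681032)
center distance |VC| = r/sin(θ/2) = 15.420058/sin(5.5357°) = 159.851193
C = V + |VC|·bis = (140.9114,80.3157)
T_A = V + ((C−V)·d_A)·d_A = V + 159.1057·d_A = (150.2747,68.0639)
T_B = V + ((C−V)·d_B)·d_B = V + 159.1057·d_B = (129.3696,90.5414)
sweep = 180° − θ = 168.9287°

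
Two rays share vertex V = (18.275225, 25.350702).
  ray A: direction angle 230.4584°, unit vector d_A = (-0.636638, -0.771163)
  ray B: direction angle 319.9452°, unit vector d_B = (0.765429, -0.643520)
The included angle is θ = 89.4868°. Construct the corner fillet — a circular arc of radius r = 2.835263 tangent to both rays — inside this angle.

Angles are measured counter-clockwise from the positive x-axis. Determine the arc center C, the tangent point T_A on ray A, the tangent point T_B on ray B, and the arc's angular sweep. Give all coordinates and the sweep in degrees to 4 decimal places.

bisector direction at 275.2018° = (0.090664,-0.995882)
center distance |VC| = r/sin(θ/2) = 2.835263/sin(44.7434°) = 4.027746
C = V + |VC|·bis = (18.6404,21.3395)
T_A = V + ((C−V)·d_A)·d_A = V + 2.8608·d_A = (16.4539,23.1446)
T_B = V + ((C−V)·d_B)·d_B = V + 2.8608·d_B = (20.4649,23.5097)
sweep = 180° − θ = 90.5132°

center=(18.6404,21.3395) T_A=(16.4539,23.1446) T_B=(20.4649,23.5097) sweep=90.5132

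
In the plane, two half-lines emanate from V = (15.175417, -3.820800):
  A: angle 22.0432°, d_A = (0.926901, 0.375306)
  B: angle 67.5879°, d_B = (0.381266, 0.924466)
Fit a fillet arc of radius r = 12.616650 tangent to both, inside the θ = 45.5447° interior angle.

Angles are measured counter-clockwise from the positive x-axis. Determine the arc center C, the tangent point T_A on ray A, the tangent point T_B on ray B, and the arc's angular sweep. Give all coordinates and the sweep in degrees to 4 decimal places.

center=(38.2978,19.1532) T_A=(43.0329,7.4588) T_B=(26.6341,23.9635) sweep=134.4553

bisector direction at 44.8155° = (0.709379,0.704827)
center distance |VC| = r/sin(θ/2) = 12.616650/sin(22.7723°) = 32.595211
C = V + |VC|·bis = (38.2978,19.1532)
T_A = V + ((C−V)·d_A)·d_A = V + 30.0544·d_A = (43.0329,7.4588)
T_B = V + ((C−V)·d_B)·d_B = V + 30.0544·d_B = (26.6341,23.9635)
sweep = 180° − θ = 134.4553°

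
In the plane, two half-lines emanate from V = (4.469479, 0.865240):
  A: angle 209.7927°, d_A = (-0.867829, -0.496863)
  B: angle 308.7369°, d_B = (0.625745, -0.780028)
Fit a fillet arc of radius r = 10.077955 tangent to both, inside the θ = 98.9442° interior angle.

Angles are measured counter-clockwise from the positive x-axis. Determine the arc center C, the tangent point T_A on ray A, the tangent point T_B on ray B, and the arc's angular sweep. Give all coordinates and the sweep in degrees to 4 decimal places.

bisector direction at 259.2648° = (-0.186270,-0.982499)
center distance |VC| = r/sin(θ/2) = 10.077955/sin(49.4721°) = 13.258903
C = V + |VC|·bis = (1.9997,-12.1616)
T_A = V + ((C−V)·d_A)·d_A = V + 8.6159·d_A = (-3.0076,-3.4157)
T_B = V + ((C−V)·d_B)·d_B = V + 8.6159·d_B = (9.8608,-5.8554)
sweep = 180° − θ = 81.0558°

center=(1.9997,-12.1616) T_A=(-3.0076,-3.4157) T_B=(9.8608,-5.8554) sweep=81.0558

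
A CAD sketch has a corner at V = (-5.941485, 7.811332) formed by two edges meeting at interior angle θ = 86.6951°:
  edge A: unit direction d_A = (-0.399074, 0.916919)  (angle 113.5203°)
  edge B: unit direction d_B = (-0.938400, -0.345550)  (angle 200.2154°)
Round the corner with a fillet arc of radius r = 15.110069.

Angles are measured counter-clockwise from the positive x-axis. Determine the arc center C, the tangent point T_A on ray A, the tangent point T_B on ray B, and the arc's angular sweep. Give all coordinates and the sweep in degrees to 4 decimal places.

center=(-26.1845,16.4591) T_A=(-12.3298,22.4892) T_B=(-20.9632,2.2798) sweep=93.3049

bisector direction at 156.8679° = (-0.919601,0.392853)
center distance |VC| = r/sin(θ/2) = 15.110069/sin(43.3475°) = 22.012795
C = V + |VC|·bis = (-26.1845,16.4591)
T_A = V + ((C−V)·d_A)·d_A = V + 16.0078·d_A = (-12.3298,22.4892)
T_B = V + ((C−V)·d_B)·d_B = V + 16.0078·d_B = (-20.9632,2.2798)
sweep = 180° − θ = 93.3049°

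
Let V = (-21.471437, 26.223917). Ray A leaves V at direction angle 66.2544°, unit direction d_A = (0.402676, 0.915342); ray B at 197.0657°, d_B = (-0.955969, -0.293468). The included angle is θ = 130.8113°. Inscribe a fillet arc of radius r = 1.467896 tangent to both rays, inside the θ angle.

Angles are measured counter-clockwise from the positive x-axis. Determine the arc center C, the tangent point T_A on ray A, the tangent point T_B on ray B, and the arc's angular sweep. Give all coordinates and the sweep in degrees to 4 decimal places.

center=(-22.5445,27.4300) T_A=(-21.2009,26.8389) T_B=(-22.1137,26.0267) sweep=49.1887

bisector direction at 131.6600° = (-0.664710,0.747102)
center distance |VC| = r/sin(θ/2) = 1.467896/sin(65.4056°) = 1.614355
C = V + |VC|·bis = (-22.5445,27.4300)
T_A = V + ((C−V)·d_A)·d_A = V + 0.6719·d_A = (-21.2009,26.8389)
T_B = V + ((C−V)·d_B)·d_B = V + 0.6719·d_B = (-22.1137,26.0267)
sweep = 180° − θ = 49.1887°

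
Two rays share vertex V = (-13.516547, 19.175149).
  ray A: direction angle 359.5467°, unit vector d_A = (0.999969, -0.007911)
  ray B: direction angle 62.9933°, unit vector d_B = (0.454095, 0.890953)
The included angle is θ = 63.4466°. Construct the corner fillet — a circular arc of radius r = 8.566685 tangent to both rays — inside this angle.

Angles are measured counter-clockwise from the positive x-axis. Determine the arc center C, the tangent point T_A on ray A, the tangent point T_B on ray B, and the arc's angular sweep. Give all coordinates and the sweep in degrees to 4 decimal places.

bisector direction at 31.2700° = (0.854731,0.519072)
center distance |VC| = r/sin(θ/2) = 8.566685/sin(31.7233°) = 16.292123
C = V + |VC|·bis = (0.4088,27.6319)
T_A = V + ((C−V)·d_A)·d_A = V + 13.8580·d_A = (0.3411,19.0655)
T_B = V + ((C−V)·d_B)·d_B = V + 13.8580·d_B = (-7.2237,31.5220)
sweep = 180° − θ = 116.5534°

center=(0.4088,27.6319) T_A=(0.3411,19.0655) T_B=(-7.2237,31.5220) sweep=116.5534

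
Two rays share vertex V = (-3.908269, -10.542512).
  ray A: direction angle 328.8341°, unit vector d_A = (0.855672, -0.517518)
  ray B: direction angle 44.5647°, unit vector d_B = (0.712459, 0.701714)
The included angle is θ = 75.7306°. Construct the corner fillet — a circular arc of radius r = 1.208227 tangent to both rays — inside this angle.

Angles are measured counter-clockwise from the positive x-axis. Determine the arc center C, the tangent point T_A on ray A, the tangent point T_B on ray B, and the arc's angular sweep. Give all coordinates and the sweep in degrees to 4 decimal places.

bisector direction at 6.6994° = (0.993172,0.116660)
center distance |VC| = r/sin(θ/2) = 1.208227/sin(37.8653°) = 1.968415
C = V + |VC|·bis = (-1.9533,-10.3129)
T_A = V + ((C−V)·d_A)·d_A = V + 1.5540·d_A = (-2.5786,-11.3467)
T_B = V + ((C−V)·d_B)·d_B = V + 1.5540·d_B = (-2.8011,-9.4521)
sweep = 180° − θ = 104.2694°

center=(-1.9533,-10.3129) T_A=(-2.5786,-11.3467) T_B=(-2.8011,-9.4521) sweep=104.2694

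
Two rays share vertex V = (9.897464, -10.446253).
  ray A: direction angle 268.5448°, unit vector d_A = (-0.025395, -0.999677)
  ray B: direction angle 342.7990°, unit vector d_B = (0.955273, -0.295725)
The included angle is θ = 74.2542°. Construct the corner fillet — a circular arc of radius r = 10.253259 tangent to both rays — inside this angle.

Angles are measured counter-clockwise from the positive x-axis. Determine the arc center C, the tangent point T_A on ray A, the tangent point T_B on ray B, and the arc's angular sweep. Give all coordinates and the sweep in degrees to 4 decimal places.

bisector direction at 305.6719° = (0.583143,-0.812370)
center distance |VC| = r/sin(θ/2) = 10.253259/sin(37.1271°) = 16.987261
C = V + |VC|·bis = (19.8035,-24.2462)
T_A = V + ((C−V)·d_A)·d_A = V + 13.5439·d_A = (9.5535,-23.9858)
T_B = V + ((C−V)·d_B)·d_B = V + 13.5439·d_B = (22.8356,-14.4515)
sweep = 180° − θ = 105.7458°

center=(19.8035,-24.2462) T_A=(9.5535,-23.9858) T_B=(22.8356,-14.4515) sweep=105.7458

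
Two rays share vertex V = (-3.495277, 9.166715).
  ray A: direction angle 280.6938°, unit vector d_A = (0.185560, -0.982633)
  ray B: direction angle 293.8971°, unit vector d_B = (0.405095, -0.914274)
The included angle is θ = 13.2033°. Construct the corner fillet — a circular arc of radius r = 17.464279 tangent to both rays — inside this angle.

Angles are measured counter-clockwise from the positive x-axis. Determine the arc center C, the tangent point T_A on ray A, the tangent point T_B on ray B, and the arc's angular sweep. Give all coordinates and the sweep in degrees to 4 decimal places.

center=(41.6670,-135.8732) T_A=(24.5060,-139.1139) T_B=(57.6341,-128.7985) sweep=166.7967

bisector direction at 287.2955° = (0.297299,-0.954784)
center distance |VC| = r/sin(θ/2) = 17.464279/sin(6.6017°) = 151.908528
C = V + |VC|·bis = (41.6670,-135.8732)
T_A = V + ((C−V)·d_A)·d_A = V + 150.9013·d_A = (24.5060,-139.1139)
T_B = V + ((C−V)·d_B)·d_B = V + 150.9013·d_B = (57.6341,-128.7985)
sweep = 180° − θ = 166.7967°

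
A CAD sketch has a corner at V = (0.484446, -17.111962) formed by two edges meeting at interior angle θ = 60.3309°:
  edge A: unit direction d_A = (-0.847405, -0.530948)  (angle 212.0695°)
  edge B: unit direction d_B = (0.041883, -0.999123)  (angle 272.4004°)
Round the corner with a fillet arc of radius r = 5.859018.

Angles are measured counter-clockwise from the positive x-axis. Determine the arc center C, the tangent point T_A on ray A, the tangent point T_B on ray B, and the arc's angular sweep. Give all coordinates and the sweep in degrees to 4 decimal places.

center=(-4.9472,-27.4293) T_A=(-8.0581,-22.4643) T_B=(0.9067,-27.1839) sweep=119.6691

bisector direction at 242.2349° = (-0.465847,-0.884865)
center distance |VC| = r/sin(θ/2) = 5.859018/sin(30.1654°) = 11.659768
C = V + |VC|·bis = (-4.9472,-27.4293)
T_A = V + ((C−V)·d_A)·d_A = V + 10.0808·d_A = (-8.0581,-22.4643)
T_B = V + ((C−V)·d_B)·d_B = V + 10.0808·d_B = (0.9067,-27.1839)
sweep = 180° − θ = 119.6691°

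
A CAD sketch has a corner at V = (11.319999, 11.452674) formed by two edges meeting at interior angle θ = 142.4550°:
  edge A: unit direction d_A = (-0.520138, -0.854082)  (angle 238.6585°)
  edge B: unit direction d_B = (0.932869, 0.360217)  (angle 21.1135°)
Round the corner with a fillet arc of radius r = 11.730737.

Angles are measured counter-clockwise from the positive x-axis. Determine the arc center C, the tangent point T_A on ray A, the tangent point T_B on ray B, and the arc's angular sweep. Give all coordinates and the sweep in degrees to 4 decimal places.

center=(19.2651,1.9457) T_A=(9.2461,8.0473) T_B=(15.0395,12.8889) sweep=37.5450

bisector direction at 309.8860° = (0.641262,-0.767322)
center distance |VC| = r/sin(θ/2) = 11.730737/sin(71.2275°) = 12.389828
C = V + |VC|·bis = (19.2651,1.9457)
T_A = V + ((C−V)·d_A)·d_A = V + 3.9872·d_A = (9.2461,8.0473)
T_B = V + ((C−V)·d_B)·d_B = V + 3.9872·d_B = (15.0395,12.8889)
sweep = 180° − θ = 37.5450°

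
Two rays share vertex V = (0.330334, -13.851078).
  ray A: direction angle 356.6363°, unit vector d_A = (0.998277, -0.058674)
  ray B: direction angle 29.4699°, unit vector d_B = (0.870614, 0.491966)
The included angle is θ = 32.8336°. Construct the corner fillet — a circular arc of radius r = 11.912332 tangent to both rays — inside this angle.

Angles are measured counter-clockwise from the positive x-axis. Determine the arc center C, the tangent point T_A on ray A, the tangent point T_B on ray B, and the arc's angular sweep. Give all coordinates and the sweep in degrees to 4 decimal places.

bisector direction at 13.0531° = (0.974161,0.225854)
center distance |VC| = r/sin(θ/2) = 11.912332/sin(16.4168°) = 42.149235
C = V + |VC|·bis = (41.3905,-4.3315)
T_A = V + ((C−V)·d_A)·d_A = V + 40.4309·d_A = (40.6915,-16.2233)
T_B = V + ((C−V)·d_B)·d_B = V + 40.4309·d_B = (35.5300,6.0395)
sweep = 180° − θ = 147.1664°

center=(41.3905,-4.3315) T_A=(40.6915,-16.2233) T_B=(35.5300,6.0395) sweep=147.1664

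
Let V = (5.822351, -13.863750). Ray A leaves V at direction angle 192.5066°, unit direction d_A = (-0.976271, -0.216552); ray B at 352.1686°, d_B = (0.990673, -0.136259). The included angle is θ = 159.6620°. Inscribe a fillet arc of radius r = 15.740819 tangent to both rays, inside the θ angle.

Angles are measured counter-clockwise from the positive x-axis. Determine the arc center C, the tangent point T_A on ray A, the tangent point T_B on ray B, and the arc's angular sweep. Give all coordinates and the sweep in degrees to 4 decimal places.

center=(6.4746,-29.8425) T_A=(3.0659,-14.4752) T_B=(8.6194,-14.2485) sweep=20.3380

bisector direction at 272.3376° = (0.040787,-0.999168)
center distance |VC| = r/sin(θ/2) = 15.740819/sin(79.8310°) = 15.992033
C = V + |VC|·bis = (6.4746,-29.8425)
T_A = V + ((C−V)·d_A)·d_A = V + 2.8234·d_A = (3.0659,-14.4752)
T_B = V + ((C−V)·d_B)·d_B = V + 2.8234·d_B = (8.6194,-14.2485)
sweep = 180° − θ = 20.3380°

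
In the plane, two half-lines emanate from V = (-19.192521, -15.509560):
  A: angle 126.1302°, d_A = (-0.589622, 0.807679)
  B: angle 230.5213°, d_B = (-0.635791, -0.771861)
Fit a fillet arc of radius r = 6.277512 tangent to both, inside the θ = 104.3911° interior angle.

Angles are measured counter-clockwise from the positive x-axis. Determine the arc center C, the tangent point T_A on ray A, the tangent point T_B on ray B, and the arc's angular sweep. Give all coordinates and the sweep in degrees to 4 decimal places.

bisector direction at 178.3257° = (-0.999573,0.029217)
center distance |VC| = r/sin(θ/2) = 6.277512/sin(52.1955°) = 7.945138
C = V + |VC|·bis = (-27.1343,-15.2774)
T_A = V + ((C−V)·d_A)·d_A = V + 4.8701·d_A = (-22.0641,-11.5761)
T_B = V + ((C−V)·d_B)·d_B = V + 4.8701·d_B = (-22.2889,-19.2686)
sweep = 180° − θ = 75.6089°

center=(-27.1343,-15.2774) T_A=(-22.0641,-11.5761) T_B=(-22.2889,-19.2686) sweep=75.6089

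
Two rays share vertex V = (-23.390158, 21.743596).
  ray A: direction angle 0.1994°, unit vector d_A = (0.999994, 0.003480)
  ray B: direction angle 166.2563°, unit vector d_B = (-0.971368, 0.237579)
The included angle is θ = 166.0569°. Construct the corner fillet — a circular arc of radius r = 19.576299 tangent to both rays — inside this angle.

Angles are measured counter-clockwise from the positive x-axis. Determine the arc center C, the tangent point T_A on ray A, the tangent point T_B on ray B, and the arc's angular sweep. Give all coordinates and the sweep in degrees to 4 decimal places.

bisector direction at 83.2279° = (0.117921,0.993023)
center distance |VC| = r/sin(θ/2) = 19.576299/sin(83.0285°) = 19.722114
C = V + |VC|·bis = (-21.0645,41.3281)
T_A = V + ((C−V)·d_A)·d_A = V + 2.3938·d_A = (-20.9964,21.7519)
T_B = V + ((C−V)·d_B)·d_B = V + 2.3938·d_B = (-25.7154,22.3123)
sweep = 180° − θ = 13.9431°

center=(-21.0645,41.3281) T_A=(-20.9964,21.7519) T_B=(-25.7154,22.3123) sweep=13.9431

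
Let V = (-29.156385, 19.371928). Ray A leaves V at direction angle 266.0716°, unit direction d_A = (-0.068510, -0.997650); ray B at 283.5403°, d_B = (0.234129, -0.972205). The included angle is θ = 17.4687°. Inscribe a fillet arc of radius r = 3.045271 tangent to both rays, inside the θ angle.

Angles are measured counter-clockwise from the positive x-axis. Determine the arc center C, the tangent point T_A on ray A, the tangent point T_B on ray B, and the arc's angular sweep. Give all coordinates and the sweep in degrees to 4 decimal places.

bisector direction at 274.8059° = (0.083781,-0.996484)
center distance |VC| = r/sin(θ/2) = 3.045271/sin(8.7343°) = 20.054017
C = V + |VC|·bis = (-27.4762,-0.6116)
T_A = V + ((C−V)·d_A)·d_A = V + 19.8215·d_A = (-30.5143,-0.4030)
T_B = V + ((C−V)·d_B)·d_B = V + 19.8215·d_B = (-24.5156,0.1014)
sweep = 180° − θ = 162.5313°

center=(-27.4762,-0.6116) T_A=(-30.5143,-0.4030) T_B=(-24.5156,0.1014) sweep=162.5313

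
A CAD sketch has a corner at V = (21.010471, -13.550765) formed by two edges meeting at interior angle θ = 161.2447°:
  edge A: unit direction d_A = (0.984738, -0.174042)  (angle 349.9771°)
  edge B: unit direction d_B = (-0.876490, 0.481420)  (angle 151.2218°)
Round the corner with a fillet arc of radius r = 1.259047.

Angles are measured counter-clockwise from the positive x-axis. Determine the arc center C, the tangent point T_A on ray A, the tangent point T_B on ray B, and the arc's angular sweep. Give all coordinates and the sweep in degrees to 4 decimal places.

center=(21.4344,-12.3471) T_A=(21.2152,-13.5870) T_B=(20.8282,-13.4507) sweep=18.7553

bisector direction at 70.5994° = (0.332170,0.943219)
center distance |VC| = r/sin(θ/2) = 1.259047/sin(80.6223°) = 1.276101
C = V + |VC|·bis = (21.4344,-12.3471)
T_A = V + ((C−V)·d_A)·d_A = V + 0.2079·d_A = (21.2152,-13.5870)
T_B = V + ((C−V)·d_B)·d_B = V + 0.2079·d_B = (20.8282,-13.4507)
sweep = 180° − θ = 18.7553°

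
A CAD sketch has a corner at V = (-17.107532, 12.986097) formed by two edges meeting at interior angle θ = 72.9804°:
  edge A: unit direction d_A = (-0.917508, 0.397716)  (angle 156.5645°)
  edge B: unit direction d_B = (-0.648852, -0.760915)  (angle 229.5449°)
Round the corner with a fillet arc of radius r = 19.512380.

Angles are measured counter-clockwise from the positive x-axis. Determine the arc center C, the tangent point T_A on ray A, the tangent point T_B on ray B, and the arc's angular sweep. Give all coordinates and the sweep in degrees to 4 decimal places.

center=(-49.0708,5.5746) T_A=(-41.3104,23.4774) T_B=(-34.2235,-7.0860) sweep=107.0196

bisector direction at 193.0547° = (-0.974155,-0.225881)
center distance |VC| = r/sin(θ/2) = 19.512380/sin(36.4902°) = 32.811271
C = V + |VC|·bis = (-49.0708,5.5746)
T_A = V + ((C−V)·d_A)·d_A = V + 26.3789·d_A = (-41.3104,23.4774)
T_B = V + ((C−V)·d_B)·d_B = V + 26.3789·d_B = (-34.2235,-7.0860)
sweep = 180° − θ = 107.0196°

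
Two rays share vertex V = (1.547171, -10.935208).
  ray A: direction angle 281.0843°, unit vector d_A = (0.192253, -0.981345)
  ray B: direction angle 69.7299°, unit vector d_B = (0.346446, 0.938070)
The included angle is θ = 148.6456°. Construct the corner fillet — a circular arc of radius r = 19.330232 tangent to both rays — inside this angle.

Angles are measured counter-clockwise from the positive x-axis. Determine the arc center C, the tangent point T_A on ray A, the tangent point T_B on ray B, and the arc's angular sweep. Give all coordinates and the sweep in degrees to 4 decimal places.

bisector direction at 355.4071° = (0.996789,-0.080075)
center distance |VC| = r/sin(θ/2) = 19.330232/sin(74.3228°) = 20.077114
C = V + |VC|·bis = (21.5598,-12.5429)
T_A = V + ((C−V)·d_A)·d_A = V + 5.4252·d_A = (2.5902,-16.2592)
T_B = V + ((C−V)·d_B)·d_B = V + 5.4252·d_B = (3.4267,-5.8460)
sweep = 180° − θ = 31.3544°

center=(21.5598,-12.5429) T_A=(2.5902,-16.2592) T_B=(3.4267,-5.8460) sweep=31.3544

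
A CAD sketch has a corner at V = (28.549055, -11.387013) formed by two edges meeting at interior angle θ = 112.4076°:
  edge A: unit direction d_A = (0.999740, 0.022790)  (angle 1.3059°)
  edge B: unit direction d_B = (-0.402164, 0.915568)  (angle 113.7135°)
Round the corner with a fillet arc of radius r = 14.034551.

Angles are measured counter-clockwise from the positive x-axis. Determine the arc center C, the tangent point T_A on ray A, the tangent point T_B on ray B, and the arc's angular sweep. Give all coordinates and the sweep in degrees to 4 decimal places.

center=(37.6207,2.8580) T_A=(37.9406,-11.1729) T_B=(24.7711,-2.7862) sweep=67.5924

bisector direction at 57.5097° = (0.537157,0.843482)
center distance |VC| = r/sin(θ/2) = 14.034551/sin(56.2038°) = 16.888316
C = V + |VC|·bis = (37.6207,2.8580)
T_A = V + ((C−V)·d_A)·d_A = V + 9.3940·d_A = (37.9406,-11.1729)
T_B = V + ((C−V)·d_B)·d_B = V + 9.3940·d_B = (24.7711,-2.7862)
sweep = 180° − θ = 67.5924°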